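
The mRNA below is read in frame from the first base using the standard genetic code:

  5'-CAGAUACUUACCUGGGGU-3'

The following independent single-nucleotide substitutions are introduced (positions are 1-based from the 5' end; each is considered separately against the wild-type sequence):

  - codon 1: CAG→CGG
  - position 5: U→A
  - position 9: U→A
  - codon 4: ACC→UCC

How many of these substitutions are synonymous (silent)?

Codon 1: CAG (Gln) → CGG (Arg) — missense.
Codon 2: AUA (Ile) → AAA (Lys) — missense.
Codon 3: CUU (Leu) → CUA (Leu) — synonymous.
Codon 4: ACC (Thr) → UCC (Ser) — missense.
Synonymous: 1 of 4.

1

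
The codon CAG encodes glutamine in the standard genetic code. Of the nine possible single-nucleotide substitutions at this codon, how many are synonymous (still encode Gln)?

1

Position 1: none → 0 synonymous.
Position 2: none → 0 synonymous.
Position 3: CAA → 1 synonymous.
Total: 0 + 0 + 1 = 1.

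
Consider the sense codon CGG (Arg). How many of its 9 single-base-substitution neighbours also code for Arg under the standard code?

Position 1: AGG → 1 synonymous.
Position 2: none → 0 synonymous.
Position 3: CGU, CGC, CGA → 3 synonymous.
Total: 1 + 0 + 3 = 4.

4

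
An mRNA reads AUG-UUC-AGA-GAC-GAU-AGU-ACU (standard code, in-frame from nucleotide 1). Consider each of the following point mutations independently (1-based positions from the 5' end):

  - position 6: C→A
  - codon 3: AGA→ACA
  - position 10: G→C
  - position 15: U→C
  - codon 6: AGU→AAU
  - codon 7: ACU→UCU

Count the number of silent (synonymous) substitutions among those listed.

1

Codon 2: UUC (Phe) → UUA (Leu) — missense.
Codon 3: AGA (Arg) → ACA (Thr) — missense.
Codon 4: GAC (Asp) → CAC (His) — missense.
Codon 5: GAU (Asp) → GAC (Asp) — synonymous.
Codon 6: AGU (Ser) → AAU (Asn) — missense.
Codon 7: ACU (Thr) → UCU (Ser) — missense.
Synonymous: 1 of 6.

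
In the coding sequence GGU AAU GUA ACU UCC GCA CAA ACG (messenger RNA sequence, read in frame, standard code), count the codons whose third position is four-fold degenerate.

Codon 1 GGU (Gly): third position 4-fold.
Codon 2 AAU (Asn): third position 2-fold.
Codon 3 GUA (Val): third position 4-fold.
Codon 4 ACU (Thr): third position 4-fold.
Codon 5 UCC (Ser): third position 4-fold.
Codon 6 GCA (Ala): third position 4-fold.
Codon 7 CAA (Gln): third position 2-fold.
Codon 8 ACG (Thr): third position 4-fold.
Four-fold degenerate third positions: 6.

6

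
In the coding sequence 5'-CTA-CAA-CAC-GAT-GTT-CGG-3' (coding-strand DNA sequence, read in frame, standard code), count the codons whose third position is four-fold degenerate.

3

Codon 1 CTA (Leu): third position 4-fold.
Codon 2 CAA (Gln): third position 2-fold.
Codon 3 CAC (His): third position 2-fold.
Codon 4 GAT (Asp): third position 2-fold.
Codon 5 GTT (Val): third position 4-fold.
Codon 6 CGG (Arg): third position 4-fold.
Four-fold degenerate third positions: 3.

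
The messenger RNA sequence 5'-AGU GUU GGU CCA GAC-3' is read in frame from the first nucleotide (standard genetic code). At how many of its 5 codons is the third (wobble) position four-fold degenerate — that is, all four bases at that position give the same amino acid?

3

Codon 1 AGU (Ser): third position 2-fold.
Codon 2 GUU (Val): third position 4-fold.
Codon 3 GGU (Gly): third position 4-fold.
Codon 4 CCA (Pro): third position 4-fold.
Codon 5 GAC (Asp): third position 2-fold.
Four-fold degenerate third positions: 3.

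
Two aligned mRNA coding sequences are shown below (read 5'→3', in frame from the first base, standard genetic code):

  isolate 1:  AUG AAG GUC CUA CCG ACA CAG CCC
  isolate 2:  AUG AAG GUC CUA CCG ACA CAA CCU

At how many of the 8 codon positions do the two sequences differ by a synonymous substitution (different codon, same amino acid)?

2

Codon 1: AUG Met / AUG Met — identical.
Codon 2: AAG Lys / AAG Lys — identical.
Codon 3: GUC Val / GUC Val — identical.
Codon 4: CUA Leu / CUA Leu — identical.
Codon 5: CCG Pro / CCG Pro — identical.
Codon 6: ACA Thr / ACA Thr — identical.
Codon 7: CAG Gln / CAA Gln — synonymous.
Codon 8: CCC Pro / CCU Pro — synonymous.
Synonymous differences: 2.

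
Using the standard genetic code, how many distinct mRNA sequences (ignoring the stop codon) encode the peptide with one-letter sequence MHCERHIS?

1728

Met: 1 codon.
His: 2 codons.
Cys: 2 codons.
Glu: 2 codons.
Arg: 6 codons.
His: 2 codons.
Ile: 3 codons.
Ser: 6 codons.
1 × 2 × 2 × 2 × 6 × 2 × 3 × 6 = 1728.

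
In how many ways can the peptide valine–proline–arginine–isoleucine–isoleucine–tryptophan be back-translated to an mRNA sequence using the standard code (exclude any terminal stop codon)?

864

Val: 4 codons.
Pro: 4 codons.
Arg: 6 codons.
Ile: 3 codons.
Ile: 3 codons.
Trp: 1 codon.
4 × 4 × 6 × 3 × 3 × 1 = 864.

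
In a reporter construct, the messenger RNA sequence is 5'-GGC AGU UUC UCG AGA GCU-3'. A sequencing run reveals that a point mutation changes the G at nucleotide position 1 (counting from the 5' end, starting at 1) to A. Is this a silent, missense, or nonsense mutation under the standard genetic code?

Position 1 falls in codon 1: GGC → Gly.
After the substitution the codon is AGC → Ser.
Gly ≠ Ser, so this is a missense mutation.

missense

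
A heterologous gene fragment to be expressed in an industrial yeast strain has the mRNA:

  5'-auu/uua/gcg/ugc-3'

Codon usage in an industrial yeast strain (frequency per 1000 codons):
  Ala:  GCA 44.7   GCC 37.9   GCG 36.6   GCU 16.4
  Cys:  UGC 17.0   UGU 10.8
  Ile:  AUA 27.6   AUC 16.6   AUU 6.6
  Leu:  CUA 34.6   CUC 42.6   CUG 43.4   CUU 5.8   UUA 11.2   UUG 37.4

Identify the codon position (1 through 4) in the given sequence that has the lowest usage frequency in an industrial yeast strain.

1

Codon 1 AUU (Ile): 6.6 per 1000.
Codon 2 UUA (Leu): 11.2 per 1000.
Codon 3 GCG (Ala): 36.6 per 1000.
Codon 4 UGC (Cys): 17.0 per 1000.
Lowest frequency is 6.6 at codon 1.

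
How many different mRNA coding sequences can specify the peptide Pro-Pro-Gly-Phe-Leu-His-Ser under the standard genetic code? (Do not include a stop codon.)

9216

Pro: 4 codons.
Pro: 4 codons.
Gly: 4 codons.
Phe: 2 codons.
Leu: 6 codons.
His: 2 codons.
Ser: 6 codons.
4 × 4 × 4 × 2 × 6 × 2 × 6 = 9216.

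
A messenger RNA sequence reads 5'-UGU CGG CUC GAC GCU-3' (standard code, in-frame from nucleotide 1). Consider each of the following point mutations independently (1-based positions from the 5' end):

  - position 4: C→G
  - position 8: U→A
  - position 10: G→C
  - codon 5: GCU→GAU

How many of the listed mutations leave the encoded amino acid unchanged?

Codon 2: CGG (Arg) → GGG (Gly) — missense.
Codon 3: CUC (Leu) → CAC (His) — missense.
Codon 4: GAC (Asp) → CAC (His) — missense.
Codon 5: GCU (Ala) → GAU (Asp) — missense.
Synonymous: 0 of 4.

0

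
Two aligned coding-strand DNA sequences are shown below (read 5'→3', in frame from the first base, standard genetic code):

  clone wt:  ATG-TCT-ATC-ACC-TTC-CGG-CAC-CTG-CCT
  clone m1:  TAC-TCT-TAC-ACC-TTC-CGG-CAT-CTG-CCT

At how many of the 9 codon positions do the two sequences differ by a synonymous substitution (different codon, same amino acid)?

Codon 1: ATG Met / TAC Tyr — nonsynonymous.
Codon 2: TCT Ser / TCT Ser — identical.
Codon 3: ATC Ile / TAC Tyr — nonsynonymous.
Codon 4: ACC Thr / ACC Thr — identical.
Codon 5: TTC Phe / TTC Phe — identical.
Codon 6: CGG Arg / CGG Arg — identical.
Codon 7: CAC His / CAT His — synonymous.
Codon 8: CTG Leu / CTG Leu — identical.
Codon 9: CCT Pro / CCT Pro — identical.
Synonymous differences: 1.

1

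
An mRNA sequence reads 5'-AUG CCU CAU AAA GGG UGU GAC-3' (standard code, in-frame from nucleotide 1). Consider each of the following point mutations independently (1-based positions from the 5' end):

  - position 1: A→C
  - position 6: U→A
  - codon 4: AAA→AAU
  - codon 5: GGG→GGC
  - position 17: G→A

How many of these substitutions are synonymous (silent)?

Codon 1: AUG (Met) → CUG (Leu) — missense.
Codon 2: CCU (Pro) → CCA (Pro) — synonymous.
Codon 4: AAA (Lys) → AAU (Asn) — missense.
Codon 5: GGG (Gly) → GGC (Gly) — synonymous.
Codon 6: UGU (Cys) → UAU (Tyr) — missense.
Synonymous: 2 of 5.

2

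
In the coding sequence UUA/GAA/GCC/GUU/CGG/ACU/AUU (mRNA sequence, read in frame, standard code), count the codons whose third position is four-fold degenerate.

Codon 1 UUA (Leu): third position 2-fold.
Codon 2 GAA (Glu): third position 2-fold.
Codon 3 GCC (Ala): third position 4-fold.
Codon 4 GUU (Val): third position 4-fold.
Codon 5 CGG (Arg): third position 4-fold.
Codon 6 ACU (Thr): third position 4-fold.
Codon 7 AUU (Ile): third position 3-fold.
Four-fold degenerate third positions: 4.

4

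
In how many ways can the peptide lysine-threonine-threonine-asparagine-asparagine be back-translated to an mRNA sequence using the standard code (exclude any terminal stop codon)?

128

Lys: 2 codons.
Thr: 4 codons.
Thr: 4 codons.
Asn: 2 codons.
Asn: 2 codons.
2 × 4 × 4 × 2 × 2 = 128.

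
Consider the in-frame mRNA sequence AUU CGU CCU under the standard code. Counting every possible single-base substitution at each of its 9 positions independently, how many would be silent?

8

Codon 1 (AUU, Ile): 2 synonymous substitutions.
Codon 2 (CGU, Arg): 3 synonymous substitutions.
Codon 3 (CCU, Pro): 3 synonymous substitutions.
Total: 2 + 3 + 3 = 8.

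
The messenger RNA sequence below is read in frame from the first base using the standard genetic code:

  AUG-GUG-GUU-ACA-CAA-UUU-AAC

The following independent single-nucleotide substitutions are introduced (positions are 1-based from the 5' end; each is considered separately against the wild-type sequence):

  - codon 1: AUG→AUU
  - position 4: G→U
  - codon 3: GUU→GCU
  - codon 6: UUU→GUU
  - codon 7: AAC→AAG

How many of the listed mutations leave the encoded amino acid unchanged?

0

Codon 1: AUG (Met) → AUU (Ile) — missense.
Codon 2: GUG (Val) → UUG (Leu) — missense.
Codon 3: GUU (Val) → GCU (Ala) — missense.
Codon 6: UUU (Phe) → GUU (Val) — missense.
Codon 7: AAC (Asn) → AAG (Lys) — missense.
Synonymous: 0 of 5.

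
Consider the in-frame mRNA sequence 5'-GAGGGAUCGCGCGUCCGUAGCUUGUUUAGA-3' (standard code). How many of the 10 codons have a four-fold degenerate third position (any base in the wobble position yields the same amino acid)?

5

Codon 1 GAG (Glu): third position 2-fold.
Codon 2 GGA (Gly): third position 4-fold.
Codon 3 UCG (Ser): third position 4-fold.
Codon 4 CGC (Arg): third position 4-fold.
Codon 5 GUC (Val): third position 4-fold.
Codon 6 CGU (Arg): third position 4-fold.
Codon 7 AGC (Ser): third position 2-fold.
Codon 8 UUG (Leu): third position 2-fold.
Codon 9 UUU (Phe): third position 2-fold.
Codon 10 AGA (Arg): third position 2-fold.
Four-fold degenerate third positions: 5.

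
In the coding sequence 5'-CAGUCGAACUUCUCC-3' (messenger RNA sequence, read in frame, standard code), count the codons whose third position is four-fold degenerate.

2

Codon 1 CAG (Gln): third position 2-fold.
Codon 2 UCG (Ser): third position 4-fold.
Codon 3 AAC (Asn): third position 2-fold.
Codon 4 UUC (Phe): third position 2-fold.
Codon 5 UCC (Ser): third position 4-fold.
Four-fold degenerate third positions: 2.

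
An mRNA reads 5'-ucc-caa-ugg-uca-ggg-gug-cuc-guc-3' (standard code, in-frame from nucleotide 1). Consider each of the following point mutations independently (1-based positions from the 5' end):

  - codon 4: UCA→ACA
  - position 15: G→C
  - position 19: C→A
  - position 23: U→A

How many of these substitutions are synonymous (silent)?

1

Codon 4: UCA (Ser) → ACA (Thr) — missense.
Codon 5: GGG (Gly) → GGC (Gly) — synonymous.
Codon 7: CUC (Leu) → AUC (Ile) — missense.
Codon 8: GUC (Val) → GAC (Asp) — missense.
Synonymous: 1 of 4.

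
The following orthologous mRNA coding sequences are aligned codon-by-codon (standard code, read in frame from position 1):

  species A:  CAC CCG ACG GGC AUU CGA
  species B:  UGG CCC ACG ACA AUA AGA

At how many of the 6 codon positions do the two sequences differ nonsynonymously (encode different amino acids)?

Codon 1: CAC His / UGG Trp — nonsynonymous.
Codon 2: CCG Pro / CCC Pro — synonymous.
Codon 3: ACG Thr / ACG Thr — identical.
Codon 4: GGC Gly / ACA Thr — nonsynonymous.
Codon 5: AUU Ile / AUA Ile — synonymous.
Codon 6: CGA Arg / AGA Arg — synonymous.
Nonsynonymous differences: 2.

2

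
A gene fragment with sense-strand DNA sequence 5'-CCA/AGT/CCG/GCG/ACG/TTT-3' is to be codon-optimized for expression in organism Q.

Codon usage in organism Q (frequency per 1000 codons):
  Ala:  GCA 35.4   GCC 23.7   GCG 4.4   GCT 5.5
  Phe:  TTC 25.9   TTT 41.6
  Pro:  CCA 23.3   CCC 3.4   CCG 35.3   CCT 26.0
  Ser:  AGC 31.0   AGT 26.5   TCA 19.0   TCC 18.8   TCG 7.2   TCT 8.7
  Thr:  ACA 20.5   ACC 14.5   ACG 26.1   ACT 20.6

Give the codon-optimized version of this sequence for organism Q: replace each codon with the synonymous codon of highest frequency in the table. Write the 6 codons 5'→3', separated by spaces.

CCG AGC CCG GCA ACG TTT

Codon 1 (Pro): best is CCG at 35.3.
Codon 2 (Ser): best is AGC at 31.0.
Codon 3 (Pro): best is CCG at 35.3.
Codon 4 (Ala): best is GCA at 35.4.
Codon 5 (Thr): best is ACG at 26.1.
Codon 6 (Phe): best is TTT at 41.6.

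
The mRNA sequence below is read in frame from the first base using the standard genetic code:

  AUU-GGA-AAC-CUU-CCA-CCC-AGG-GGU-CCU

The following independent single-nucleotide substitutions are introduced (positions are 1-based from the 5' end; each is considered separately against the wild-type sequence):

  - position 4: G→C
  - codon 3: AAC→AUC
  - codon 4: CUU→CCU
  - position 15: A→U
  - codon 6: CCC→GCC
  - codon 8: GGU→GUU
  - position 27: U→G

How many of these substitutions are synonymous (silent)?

Codon 2: GGA (Gly) → CGA (Arg) — missense.
Codon 3: AAC (Asn) → AUC (Ile) — missense.
Codon 4: CUU (Leu) → CCU (Pro) — missense.
Codon 5: CCA (Pro) → CCU (Pro) — synonymous.
Codon 6: CCC (Pro) → GCC (Ala) — missense.
Codon 8: GGU (Gly) → GUU (Val) — missense.
Codon 9: CCU (Pro) → CCG (Pro) — synonymous.
Synonymous: 2 of 7.

2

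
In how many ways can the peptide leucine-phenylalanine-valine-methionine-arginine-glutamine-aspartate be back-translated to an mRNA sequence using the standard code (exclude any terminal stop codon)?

Leu: 6 codons.
Phe: 2 codons.
Val: 4 codons.
Met: 1 codon.
Arg: 6 codons.
Gln: 2 codons.
Asp: 2 codons.
6 × 2 × 4 × 1 × 6 × 2 × 2 = 1152.

1152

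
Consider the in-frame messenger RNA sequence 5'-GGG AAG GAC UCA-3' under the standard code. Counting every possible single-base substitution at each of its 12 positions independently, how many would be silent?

Codon 1 (GGG, Gly): 3 synonymous substitutions.
Codon 2 (AAG, Lys): 1 synonymous substitution.
Codon 3 (GAC, Asp): 1 synonymous substitution.
Codon 4 (UCA, Ser): 3 synonymous substitutions.
Total: 3 + 1 + 1 + 3 = 8.

8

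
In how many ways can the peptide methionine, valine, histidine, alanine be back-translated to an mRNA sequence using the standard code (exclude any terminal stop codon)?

Met: 1 codon.
Val: 4 codons.
His: 2 codons.
Ala: 4 codons.
1 × 4 × 2 × 4 = 32.

32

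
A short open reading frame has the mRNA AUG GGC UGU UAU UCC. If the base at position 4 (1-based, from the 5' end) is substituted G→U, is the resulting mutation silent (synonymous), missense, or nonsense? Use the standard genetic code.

Position 4 falls in codon 2: GGC → Gly.
After the substitution the codon is UGC → Cys.
Gly ≠ Cys, so this is a missense mutation.

missense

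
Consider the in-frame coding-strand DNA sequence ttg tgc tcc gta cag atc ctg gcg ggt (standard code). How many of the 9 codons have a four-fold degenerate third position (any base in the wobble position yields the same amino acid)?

5

Codon 1 TTG (Leu): third position 2-fold.
Codon 2 TGC (Cys): third position 2-fold.
Codon 3 TCC (Ser): third position 4-fold.
Codon 4 GTA (Val): third position 4-fold.
Codon 5 CAG (Gln): third position 2-fold.
Codon 6 ATC (Ile): third position 3-fold.
Codon 7 CTG (Leu): third position 4-fold.
Codon 8 GCG (Ala): third position 4-fold.
Codon 9 GGT (Gly): third position 4-fold.
Four-fold degenerate third positions: 5.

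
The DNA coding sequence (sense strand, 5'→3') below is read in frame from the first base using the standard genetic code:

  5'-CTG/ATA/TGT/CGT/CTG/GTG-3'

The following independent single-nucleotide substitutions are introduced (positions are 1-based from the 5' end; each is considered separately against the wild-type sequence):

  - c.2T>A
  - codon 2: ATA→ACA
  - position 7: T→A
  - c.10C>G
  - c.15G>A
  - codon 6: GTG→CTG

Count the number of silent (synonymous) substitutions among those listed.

Codon 1: CTG (Leu) → CAG (Gln) — missense.
Codon 2: ATA (Ile) → ACA (Thr) — missense.
Codon 3: TGT (Cys) → AGT (Ser) — missense.
Codon 4: CGT (Arg) → GGT (Gly) — missense.
Codon 5: CTG (Leu) → CTA (Leu) — synonymous.
Codon 6: GTG (Val) → CTG (Leu) — missense.
Synonymous: 1 of 6.

1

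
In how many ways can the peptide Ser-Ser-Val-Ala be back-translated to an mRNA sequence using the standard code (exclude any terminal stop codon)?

Ser: 6 codons.
Ser: 6 codons.
Val: 4 codons.
Ala: 4 codons.
6 × 6 × 4 × 4 = 576.

576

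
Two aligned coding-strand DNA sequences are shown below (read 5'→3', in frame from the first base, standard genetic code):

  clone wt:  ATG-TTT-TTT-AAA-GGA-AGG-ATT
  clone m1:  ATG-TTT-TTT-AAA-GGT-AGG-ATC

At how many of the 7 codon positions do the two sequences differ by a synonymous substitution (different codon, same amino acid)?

2

Codon 1: ATG Met / ATG Met — identical.
Codon 2: TTT Phe / TTT Phe — identical.
Codon 3: TTT Phe / TTT Phe — identical.
Codon 4: AAA Lys / AAA Lys — identical.
Codon 5: GGA Gly / GGT Gly — synonymous.
Codon 6: AGG Arg / AGG Arg — identical.
Codon 7: ATT Ile / ATC Ile — synonymous.
Synonymous differences: 2.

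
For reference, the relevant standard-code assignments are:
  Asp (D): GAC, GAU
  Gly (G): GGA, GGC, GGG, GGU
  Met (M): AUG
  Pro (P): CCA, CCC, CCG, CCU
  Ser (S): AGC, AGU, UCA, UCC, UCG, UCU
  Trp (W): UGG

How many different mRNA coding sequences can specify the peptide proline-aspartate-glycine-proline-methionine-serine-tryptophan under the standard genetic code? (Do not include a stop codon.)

Pro: 4 codons.
Asp: 2 codons.
Gly: 4 codons.
Pro: 4 codons.
Met: 1 codon.
Ser: 6 codons.
Trp: 1 codon.
4 × 2 × 4 × 4 × 1 × 6 × 1 = 768.

768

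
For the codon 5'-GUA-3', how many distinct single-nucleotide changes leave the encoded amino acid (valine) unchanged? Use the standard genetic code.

3

Position 1: none → 0 synonymous.
Position 2: none → 0 synonymous.
Position 3: GUU, GUC, GUG → 3 synonymous.
Total: 0 + 0 + 3 = 3.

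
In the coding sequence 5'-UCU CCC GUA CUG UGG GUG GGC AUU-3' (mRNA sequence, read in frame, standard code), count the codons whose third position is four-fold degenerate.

6

Codon 1 UCU (Ser): third position 4-fold.
Codon 2 CCC (Pro): third position 4-fold.
Codon 3 GUA (Val): third position 4-fold.
Codon 4 CUG (Leu): third position 4-fold.
Codon 5 UGG (Trp): third position 1-fold.
Codon 6 GUG (Val): third position 4-fold.
Codon 7 GGC (Gly): third position 4-fold.
Codon 8 AUU (Ile): third position 3-fold.
Four-fold degenerate third positions: 6.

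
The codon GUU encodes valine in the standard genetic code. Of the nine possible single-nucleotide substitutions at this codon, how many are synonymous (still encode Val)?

3

Position 1: none → 0 synonymous.
Position 2: none → 0 synonymous.
Position 3: GUC, GUA, GUG → 3 synonymous.
Total: 0 + 0 + 3 = 3.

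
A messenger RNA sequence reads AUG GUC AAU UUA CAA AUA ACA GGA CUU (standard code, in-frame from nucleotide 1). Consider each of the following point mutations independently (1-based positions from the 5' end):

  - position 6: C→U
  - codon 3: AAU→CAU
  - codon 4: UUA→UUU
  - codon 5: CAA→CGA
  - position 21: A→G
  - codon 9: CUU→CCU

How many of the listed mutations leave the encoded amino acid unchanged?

2

Codon 2: GUC (Val) → GUU (Val) — synonymous.
Codon 3: AAU (Asn) → CAU (His) — missense.
Codon 4: UUA (Leu) → UUU (Phe) — missense.
Codon 5: CAA (Gln) → CGA (Arg) — missense.
Codon 7: ACA (Thr) → ACG (Thr) — synonymous.
Codon 9: CUU (Leu) → CCU (Pro) — missense.
Synonymous: 2 of 6.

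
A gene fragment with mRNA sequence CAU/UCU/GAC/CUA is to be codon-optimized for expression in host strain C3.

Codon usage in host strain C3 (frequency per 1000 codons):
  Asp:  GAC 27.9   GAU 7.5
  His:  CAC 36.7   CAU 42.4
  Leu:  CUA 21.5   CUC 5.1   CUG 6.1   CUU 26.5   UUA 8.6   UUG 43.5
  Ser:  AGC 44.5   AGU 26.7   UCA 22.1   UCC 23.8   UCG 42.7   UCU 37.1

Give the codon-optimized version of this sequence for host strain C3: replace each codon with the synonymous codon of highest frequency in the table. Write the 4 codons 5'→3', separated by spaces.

CAU AGC GAC UUG

Codon 1 (His): best is CAU at 42.4.
Codon 2 (Ser): best is AGC at 44.5.
Codon 3 (Asp): best is GAC at 27.9.
Codon 4 (Leu): best is UUG at 43.5.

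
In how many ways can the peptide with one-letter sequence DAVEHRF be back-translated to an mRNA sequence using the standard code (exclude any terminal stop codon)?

1536

Asp: 2 codons.
Ala: 4 codons.
Val: 4 codons.
Glu: 2 codons.
His: 2 codons.
Arg: 6 codons.
Phe: 2 codons.
2 × 4 × 4 × 2 × 2 × 6 × 2 = 1536.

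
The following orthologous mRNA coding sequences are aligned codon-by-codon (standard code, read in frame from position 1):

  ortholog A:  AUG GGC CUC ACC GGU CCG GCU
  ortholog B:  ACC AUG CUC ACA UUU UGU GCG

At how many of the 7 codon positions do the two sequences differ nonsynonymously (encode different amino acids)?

Codon 1: AUG Met / ACC Thr — nonsynonymous.
Codon 2: GGC Gly / AUG Met — nonsynonymous.
Codon 3: CUC Leu / CUC Leu — identical.
Codon 4: ACC Thr / ACA Thr — synonymous.
Codon 5: GGU Gly / UUU Phe — nonsynonymous.
Codon 6: CCG Pro / UGU Cys — nonsynonymous.
Codon 7: GCU Ala / GCG Ala — synonymous.
Nonsynonymous differences: 4.

4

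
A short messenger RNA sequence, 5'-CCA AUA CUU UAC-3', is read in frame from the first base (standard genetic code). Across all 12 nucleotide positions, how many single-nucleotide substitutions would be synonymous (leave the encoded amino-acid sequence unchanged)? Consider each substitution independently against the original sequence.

9

Codon 1 (CCA, Pro): 3 synonymous substitutions.
Codon 2 (AUA, Ile): 2 synonymous substitutions.
Codon 3 (CUU, Leu): 3 synonymous substitutions.
Codon 4 (UAC, Tyr): 1 synonymous substitution.
Total: 3 + 2 + 3 + 1 = 9.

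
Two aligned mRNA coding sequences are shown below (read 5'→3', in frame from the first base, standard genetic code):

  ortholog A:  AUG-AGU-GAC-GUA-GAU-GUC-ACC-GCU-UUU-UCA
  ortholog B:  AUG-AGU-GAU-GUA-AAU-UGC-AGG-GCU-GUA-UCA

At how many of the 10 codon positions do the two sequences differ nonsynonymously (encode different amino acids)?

Codon 1: AUG Met / AUG Met — identical.
Codon 2: AGU Ser / AGU Ser — identical.
Codon 3: GAC Asp / GAU Asp — synonymous.
Codon 4: GUA Val / GUA Val — identical.
Codon 5: GAU Asp / AAU Asn — nonsynonymous.
Codon 6: GUC Val / UGC Cys — nonsynonymous.
Codon 7: ACC Thr / AGG Arg — nonsynonymous.
Codon 8: GCU Ala / GCU Ala — identical.
Codon 9: UUU Phe / GUA Val — nonsynonymous.
Codon 10: UCA Ser / UCA Ser — identical.
Nonsynonymous differences: 4.

4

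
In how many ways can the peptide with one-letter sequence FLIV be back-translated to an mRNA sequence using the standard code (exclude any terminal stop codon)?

144

Phe: 2 codons.
Leu: 6 codons.
Ile: 3 codons.
Val: 4 codons.
2 × 6 × 3 × 4 = 144.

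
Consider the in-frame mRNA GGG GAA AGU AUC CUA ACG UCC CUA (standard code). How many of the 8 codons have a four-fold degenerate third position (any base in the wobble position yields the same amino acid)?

Codon 1 GGG (Gly): third position 4-fold.
Codon 2 GAA (Glu): third position 2-fold.
Codon 3 AGU (Ser): third position 2-fold.
Codon 4 AUC (Ile): third position 3-fold.
Codon 5 CUA (Leu): third position 4-fold.
Codon 6 ACG (Thr): third position 4-fold.
Codon 7 UCC (Ser): third position 4-fold.
Codon 8 CUA (Leu): third position 4-fold.
Four-fold degenerate third positions: 5.

5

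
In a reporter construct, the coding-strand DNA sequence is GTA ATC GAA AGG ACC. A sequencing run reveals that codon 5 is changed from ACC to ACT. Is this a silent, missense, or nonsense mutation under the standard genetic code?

silent

Position 15 falls in codon 5: ACC → Thr.
After the substitution the codon is ACT → Thr.
Both encode Thr, so the change is synonymous.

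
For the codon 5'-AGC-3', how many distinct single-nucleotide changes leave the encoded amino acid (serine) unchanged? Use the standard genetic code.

Position 1: none → 0 synonymous.
Position 2: none → 0 synonymous.
Position 3: AGT → 1 synonymous.
Total: 0 + 0 + 1 = 1.

1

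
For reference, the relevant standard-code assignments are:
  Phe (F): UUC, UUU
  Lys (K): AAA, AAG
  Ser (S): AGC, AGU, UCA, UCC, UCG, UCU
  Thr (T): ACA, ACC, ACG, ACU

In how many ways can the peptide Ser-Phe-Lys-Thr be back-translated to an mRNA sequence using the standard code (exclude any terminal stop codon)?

96

Ser: 6 codons.
Phe: 2 codons.
Lys: 2 codons.
Thr: 4 codons.
6 × 2 × 2 × 4 = 96.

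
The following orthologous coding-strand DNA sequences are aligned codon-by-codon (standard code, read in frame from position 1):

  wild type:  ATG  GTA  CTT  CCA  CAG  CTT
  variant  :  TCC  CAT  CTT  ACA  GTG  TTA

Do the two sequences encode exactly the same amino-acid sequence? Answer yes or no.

Codon 1: ATG Met / TCC Ser — nonsynonymous.
Codon 2: GTA Val / CAT His — nonsynonymous.
Codon 3: CTT Leu / CTT Leu — identical.
Codon 4: CCA Pro / ACA Thr — nonsynonymous.
Codon 5: CAG Gln / GTG Val — nonsynonymous.
Codon 6: CTT Leu / TTA Leu — synonymous.
Nonsynonymous differences: 4 → different protein.

no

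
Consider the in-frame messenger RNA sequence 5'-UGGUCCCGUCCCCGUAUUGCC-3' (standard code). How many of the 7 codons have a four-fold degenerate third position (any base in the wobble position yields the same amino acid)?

5

Codon 1 UGG (Trp): third position 1-fold.
Codon 2 UCC (Ser): third position 4-fold.
Codon 3 CGU (Arg): third position 4-fold.
Codon 4 CCC (Pro): third position 4-fold.
Codon 5 CGU (Arg): third position 4-fold.
Codon 6 AUU (Ile): third position 3-fold.
Codon 7 GCC (Ala): third position 4-fold.
Four-fold degenerate third positions: 5.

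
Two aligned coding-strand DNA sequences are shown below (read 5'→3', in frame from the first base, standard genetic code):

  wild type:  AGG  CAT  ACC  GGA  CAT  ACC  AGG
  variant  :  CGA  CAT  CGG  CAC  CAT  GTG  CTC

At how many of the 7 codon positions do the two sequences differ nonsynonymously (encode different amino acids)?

4

Codon 1: AGG Arg / CGA Arg — synonymous.
Codon 2: CAT His / CAT His — identical.
Codon 3: ACC Thr / CGG Arg — nonsynonymous.
Codon 4: GGA Gly / CAC His — nonsynonymous.
Codon 5: CAT His / CAT His — identical.
Codon 6: ACC Thr / GTG Val — nonsynonymous.
Codon 7: AGG Arg / CTC Leu — nonsynonymous.
Nonsynonymous differences: 4.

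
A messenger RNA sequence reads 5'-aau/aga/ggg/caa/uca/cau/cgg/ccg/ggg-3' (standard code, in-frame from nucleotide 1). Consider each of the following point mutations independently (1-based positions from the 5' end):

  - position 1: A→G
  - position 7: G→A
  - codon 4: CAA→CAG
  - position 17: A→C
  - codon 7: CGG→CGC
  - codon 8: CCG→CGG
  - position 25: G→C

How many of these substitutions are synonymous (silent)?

Codon 1: AAU (Asn) → GAU (Asp) — missense.
Codon 3: GGG (Gly) → AGG (Arg) — missense.
Codon 4: CAA (Gln) → CAG (Gln) — synonymous.
Codon 6: CAU (His) → CCU (Pro) — missense.
Codon 7: CGG (Arg) → CGC (Arg) — synonymous.
Codon 8: CCG (Pro) → CGG (Arg) — missense.
Codon 9: GGG (Gly) → CGG (Arg) — missense.
Synonymous: 2 of 7.

2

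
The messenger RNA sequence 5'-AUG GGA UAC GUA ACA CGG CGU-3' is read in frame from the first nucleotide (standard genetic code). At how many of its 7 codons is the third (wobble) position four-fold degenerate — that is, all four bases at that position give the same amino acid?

5

Codon 1 AUG (Met): third position 1-fold.
Codon 2 GGA (Gly): third position 4-fold.
Codon 3 UAC (Tyr): third position 2-fold.
Codon 4 GUA (Val): third position 4-fold.
Codon 5 ACA (Thr): third position 4-fold.
Codon 6 CGG (Arg): third position 4-fold.
Codon 7 CGU (Arg): third position 4-fold.
Four-fold degenerate third positions: 5.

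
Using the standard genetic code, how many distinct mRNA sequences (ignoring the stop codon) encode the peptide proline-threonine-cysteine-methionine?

Pro: 4 codons.
Thr: 4 codons.
Cys: 2 codons.
Met: 1 codon.
4 × 4 × 2 × 1 = 32.

32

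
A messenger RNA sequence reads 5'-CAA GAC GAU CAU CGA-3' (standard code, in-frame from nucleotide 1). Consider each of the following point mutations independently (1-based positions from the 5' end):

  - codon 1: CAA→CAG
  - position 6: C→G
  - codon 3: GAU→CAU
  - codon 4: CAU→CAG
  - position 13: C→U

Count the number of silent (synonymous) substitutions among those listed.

Codon 1: CAA (Gln) → CAG (Gln) — synonymous.
Codon 2: GAC (Asp) → GAG (Glu) — missense.
Codon 3: GAU (Asp) → CAU (His) — missense.
Codon 4: CAU (His) → CAG (Gln) — missense.
Codon 5: CGA (Arg) → UGA (Stop) — nonsense.
Synonymous: 1 of 5.

1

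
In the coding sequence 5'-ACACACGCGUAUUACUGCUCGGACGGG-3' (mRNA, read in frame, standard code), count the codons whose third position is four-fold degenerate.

Codon 1 ACA (Thr): third position 4-fold.
Codon 2 CAC (His): third position 2-fold.
Codon 3 GCG (Ala): third position 4-fold.
Codon 4 UAU (Tyr): third position 2-fold.
Codon 5 UAC (Tyr): third position 2-fold.
Codon 6 UGC (Cys): third position 2-fold.
Codon 7 UCG (Ser): third position 4-fold.
Codon 8 GAC (Asp): third position 2-fold.
Codon 9 GGG (Gly): third position 4-fold.
Four-fold degenerate third positions: 4.

4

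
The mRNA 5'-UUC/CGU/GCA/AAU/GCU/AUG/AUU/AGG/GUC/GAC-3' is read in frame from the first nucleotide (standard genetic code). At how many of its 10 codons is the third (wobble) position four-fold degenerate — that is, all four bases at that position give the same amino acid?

Codon 1 UUC (Phe): third position 2-fold.
Codon 2 CGU (Arg): third position 4-fold.
Codon 3 GCA (Ala): third position 4-fold.
Codon 4 AAU (Asn): third position 2-fold.
Codon 5 GCU (Ala): third position 4-fold.
Codon 6 AUG (Met): third position 1-fold.
Codon 7 AUU (Ile): third position 3-fold.
Codon 8 AGG (Arg): third position 2-fold.
Codon 9 GUC (Val): third position 4-fold.
Codon 10 GAC (Asp): third position 2-fold.
Four-fold degenerate third positions: 4.

4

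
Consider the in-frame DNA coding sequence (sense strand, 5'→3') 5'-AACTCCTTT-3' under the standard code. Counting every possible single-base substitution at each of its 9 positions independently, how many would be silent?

5

Codon 1 (AAC, Asn): 1 synonymous substitution.
Codon 2 (TCC, Ser): 3 synonymous substitutions.
Codon 3 (TTT, Phe): 1 synonymous substitution.
Total: 1 + 3 + 1 = 5.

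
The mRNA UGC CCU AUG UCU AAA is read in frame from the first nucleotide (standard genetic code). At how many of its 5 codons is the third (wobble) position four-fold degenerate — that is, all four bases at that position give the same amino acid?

Codon 1 UGC (Cys): third position 2-fold.
Codon 2 CCU (Pro): third position 4-fold.
Codon 3 AUG (Met): third position 1-fold.
Codon 4 UCU (Ser): third position 4-fold.
Codon 5 AAA (Lys): third position 2-fold.
Four-fold degenerate third positions: 2.

2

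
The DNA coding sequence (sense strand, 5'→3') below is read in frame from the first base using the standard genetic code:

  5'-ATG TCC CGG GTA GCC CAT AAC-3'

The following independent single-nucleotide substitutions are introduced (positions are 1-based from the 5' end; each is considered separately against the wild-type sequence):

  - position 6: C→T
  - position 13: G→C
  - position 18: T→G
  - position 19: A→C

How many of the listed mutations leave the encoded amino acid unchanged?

1

Codon 2: TCC (Ser) → TCT (Ser) — synonymous.
Codon 5: GCC (Ala) → CCC (Pro) — missense.
Codon 6: CAT (His) → CAG (Gln) — missense.
Codon 7: AAC (Asn) → CAC (His) — missense.
Synonymous: 1 of 4.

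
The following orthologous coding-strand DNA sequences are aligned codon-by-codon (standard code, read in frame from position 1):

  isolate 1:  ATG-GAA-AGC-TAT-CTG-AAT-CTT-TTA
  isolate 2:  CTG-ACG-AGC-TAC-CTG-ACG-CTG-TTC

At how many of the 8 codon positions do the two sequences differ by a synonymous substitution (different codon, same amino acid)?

2

Codon 1: ATG Met / CTG Leu — nonsynonymous.
Codon 2: GAA Glu / ACG Thr — nonsynonymous.
Codon 3: AGC Ser / AGC Ser — identical.
Codon 4: TAT Tyr / TAC Tyr — synonymous.
Codon 5: CTG Leu / CTG Leu — identical.
Codon 6: AAT Asn / ACG Thr — nonsynonymous.
Codon 7: CTT Leu / CTG Leu — synonymous.
Codon 8: TTA Leu / TTC Phe — nonsynonymous.
Synonymous differences: 2.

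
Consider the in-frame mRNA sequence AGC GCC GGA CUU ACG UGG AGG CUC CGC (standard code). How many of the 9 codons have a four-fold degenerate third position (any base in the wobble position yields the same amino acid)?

6

Codon 1 AGC (Ser): third position 2-fold.
Codon 2 GCC (Ala): third position 4-fold.
Codon 3 GGA (Gly): third position 4-fold.
Codon 4 CUU (Leu): third position 4-fold.
Codon 5 ACG (Thr): third position 4-fold.
Codon 6 UGG (Trp): third position 1-fold.
Codon 7 AGG (Arg): third position 2-fold.
Codon 8 CUC (Leu): third position 4-fold.
Codon 9 CGC (Arg): third position 4-fold.
Four-fold degenerate third positions: 6.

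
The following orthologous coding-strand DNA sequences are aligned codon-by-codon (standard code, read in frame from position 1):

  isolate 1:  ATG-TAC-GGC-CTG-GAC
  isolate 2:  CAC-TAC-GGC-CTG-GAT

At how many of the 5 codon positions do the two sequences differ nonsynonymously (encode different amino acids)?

Codon 1: ATG Met / CAC His — nonsynonymous.
Codon 2: TAC Tyr / TAC Tyr — identical.
Codon 3: GGC Gly / GGC Gly — identical.
Codon 4: CTG Leu / CTG Leu — identical.
Codon 5: GAC Asp / GAT Asp — synonymous.
Nonsynonymous differences: 1.

1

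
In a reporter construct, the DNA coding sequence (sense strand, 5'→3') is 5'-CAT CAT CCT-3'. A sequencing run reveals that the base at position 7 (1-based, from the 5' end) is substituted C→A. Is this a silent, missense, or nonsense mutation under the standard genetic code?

Position 7 falls in codon 3: CCT → Pro.
After the substitution the codon is ACT → Thr.
Pro ≠ Thr, so this is a missense mutation.

missense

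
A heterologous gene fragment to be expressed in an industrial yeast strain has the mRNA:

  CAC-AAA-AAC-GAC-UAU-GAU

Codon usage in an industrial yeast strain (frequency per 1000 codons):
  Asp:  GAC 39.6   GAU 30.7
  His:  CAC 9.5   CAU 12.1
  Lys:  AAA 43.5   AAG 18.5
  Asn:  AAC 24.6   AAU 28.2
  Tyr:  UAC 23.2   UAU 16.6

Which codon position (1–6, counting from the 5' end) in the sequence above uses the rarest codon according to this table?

Codon 1 CAC (His): 9.5 per 1000.
Codon 2 AAA (Lys): 43.5 per 1000.
Codon 3 AAC (Asn): 24.6 per 1000.
Codon 4 GAC (Asp): 39.6 per 1000.
Codon 5 UAU (Tyr): 16.6 per 1000.
Codon 6 GAU (Asp): 30.7 per 1000.
Lowest frequency is 9.5 at codon 1.

1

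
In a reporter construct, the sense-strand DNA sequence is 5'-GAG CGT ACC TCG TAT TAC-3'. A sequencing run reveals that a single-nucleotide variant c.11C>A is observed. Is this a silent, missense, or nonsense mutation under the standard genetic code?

Position 11 falls in codon 4: TCG → Ser.
After the substitution the codon is TAG → Stop.
The new codon is a stop codon, so this is a nonsense mutation.

nonsense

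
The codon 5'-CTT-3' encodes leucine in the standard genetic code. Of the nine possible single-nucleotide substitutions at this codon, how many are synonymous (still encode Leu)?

Position 1: none → 0 synonymous.
Position 2: none → 0 synonymous.
Position 3: CTC, CTA, CTG → 3 synonymous.
Total: 0 + 0 + 3 = 3.

3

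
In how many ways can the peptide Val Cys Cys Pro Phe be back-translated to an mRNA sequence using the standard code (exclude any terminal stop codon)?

Val: 4 codons.
Cys: 2 codons.
Cys: 2 codons.
Pro: 4 codons.
Phe: 2 codons.
4 × 2 × 2 × 4 × 2 = 128.

128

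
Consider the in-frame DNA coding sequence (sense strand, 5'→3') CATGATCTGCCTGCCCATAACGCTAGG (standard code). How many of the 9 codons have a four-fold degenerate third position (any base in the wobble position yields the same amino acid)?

4

Codon 1 CAT (His): third position 2-fold.
Codon 2 GAT (Asp): third position 2-fold.
Codon 3 CTG (Leu): third position 4-fold.
Codon 4 CCT (Pro): third position 4-fold.
Codon 5 GCC (Ala): third position 4-fold.
Codon 6 CAT (His): third position 2-fold.
Codon 7 AAC (Asn): third position 2-fold.
Codon 8 GCT (Ala): third position 4-fold.
Codon 9 AGG (Arg): third position 2-fold.
Four-fold degenerate third positions: 4.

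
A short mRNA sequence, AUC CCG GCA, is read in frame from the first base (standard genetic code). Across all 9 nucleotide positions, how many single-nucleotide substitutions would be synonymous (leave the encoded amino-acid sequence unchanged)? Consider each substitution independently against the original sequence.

8

Codon 1 (AUC, Ile): 2 synonymous substitutions.
Codon 2 (CCG, Pro): 3 synonymous substitutions.
Codon 3 (GCA, Ala): 3 synonymous substitutions.
Total: 2 + 3 + 3 = 8.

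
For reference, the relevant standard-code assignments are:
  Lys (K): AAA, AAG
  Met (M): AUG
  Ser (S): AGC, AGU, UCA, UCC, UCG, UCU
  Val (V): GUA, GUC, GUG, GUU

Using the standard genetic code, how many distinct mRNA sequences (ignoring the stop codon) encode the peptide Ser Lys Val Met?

Ser: 6 codons.
Lys: 2 codons.
Val: 4 codons.
Met: 1 codon.
6 × 2 × 4 × 1 = 48.

48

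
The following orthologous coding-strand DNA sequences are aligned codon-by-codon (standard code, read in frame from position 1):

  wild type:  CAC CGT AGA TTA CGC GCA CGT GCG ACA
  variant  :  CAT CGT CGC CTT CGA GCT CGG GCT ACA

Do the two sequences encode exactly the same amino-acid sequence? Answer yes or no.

Codon 1: CAC His / CAT His — synonymous.
Codon 2: CGT Arg / CGT Arg — identical.
Codon 3: AGA Arg / CGC Arg — synonymous.
Codon 4: TTA Leu / CTT Leu — synonymous.
Codon 5: CGC Arg / CGA Arg — synonymous.
Codon 6: GCA Ala / GCT Ala — synonymous.
Codon 7: CGT Arg / CGG Arg — synonymous.
Codon 8: GCG Ala / GCT Ala — synonymous.
Codon 9: ACA Thr / ACA Thr — identical.
Nonsynonymous differences: 0 → same protein.

yes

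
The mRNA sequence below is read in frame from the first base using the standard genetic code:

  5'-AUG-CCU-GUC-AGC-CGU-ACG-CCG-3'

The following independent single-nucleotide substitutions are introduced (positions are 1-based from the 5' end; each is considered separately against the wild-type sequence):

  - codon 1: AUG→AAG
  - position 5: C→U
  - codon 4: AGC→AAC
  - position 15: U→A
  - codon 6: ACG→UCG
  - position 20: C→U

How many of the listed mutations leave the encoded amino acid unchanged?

1

Codon 1: AUG (Met) → AAG (Lys) — missense.
Codon 2: CCU (Pro) → CUU (Leu) — missense.
Codon 4: AGC (Ser) → AAC (Asn) — missense.
Codon 5: CGU (Arg) → CGA (Arg) — synonymous.
Codon 6: ACG (Thr) → UCG (Ser) — missense.
Codon 7: CCG (Pro) → CUG (Leu) — missense.
Synonymous: 1 of 6.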